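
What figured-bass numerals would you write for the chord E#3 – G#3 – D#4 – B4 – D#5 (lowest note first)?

7

The notes E#, G#, D#, B stack in thirds as E#–G#–B–D# — an E# half-diminished seventh chord. The bass E# is the root, so this is root position: figured 7.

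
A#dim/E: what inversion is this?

second inversion

A#dim/E means A# diminished with E in the bass. E is the fifth of A# diminished (A#–C#–E), so this is second inversion.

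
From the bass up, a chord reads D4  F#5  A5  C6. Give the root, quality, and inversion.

The distinct note names are D, F#, A, C. Stacked in thirds they read D–F#–A–C, which is a dominant seventh chord on D.
D is the root of D dominant seventh; root in the bass means root position (figured bass 7).

D dominant seventh, root position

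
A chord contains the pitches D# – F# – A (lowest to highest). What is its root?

Reordering D#, F#, A into stacked thirds gives D#–F#–A; the bottom of that stack, D#, is the root.

D#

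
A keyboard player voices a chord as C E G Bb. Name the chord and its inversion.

The pitch classes C, E, G, Bb arrange in thirds as C–E–G–Bb: a C dominant seventh chord.
With the root (C) in the bass, the chord is in root position (figured bass 7).

C dominant seventh, root position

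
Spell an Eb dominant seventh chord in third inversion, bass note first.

Db, Eb, G, Bb

Eb dominant seventh is Eb–G–Bb–Db. Third inversion puts the seventh (Db) in the bass, with the remaining tones above: Db, Eb, G, Bb.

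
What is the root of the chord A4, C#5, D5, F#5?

The distinct letter names are A, C#, D, F#. Arranged as a stack of thirds they read D–F#–A–C#, so D is the root (a D major seventh chord).

D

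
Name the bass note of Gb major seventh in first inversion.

Bb

In first inversion the third is lowest. For Gb major seventh (Gb–Bb–Db–F) that is Bb.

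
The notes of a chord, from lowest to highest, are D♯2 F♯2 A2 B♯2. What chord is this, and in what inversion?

B# diminished seventh, first inversion

The pitch classes D#, F#, A, B# arrange in thirds as B#–D#–F#–A: a B# diminished seventh chord.
The lowest note is D#, the third of the chord, so this is first inversion (figured bass 6/5).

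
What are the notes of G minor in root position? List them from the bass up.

G, Bb, D

G minor is G–Bb–D. Root position puts the root (G) in the bass, with the remaining tones above: G, Bb, D.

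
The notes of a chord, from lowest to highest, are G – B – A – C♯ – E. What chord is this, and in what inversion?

The distinct note names are G, B, A, C#, E. Stacked in thirds they read A–C#–E–G–B, which is a dominant ninth chord on A.
With the seventh (G) in the bass, the chord is in third inversion.

A dominant ninth, third inversion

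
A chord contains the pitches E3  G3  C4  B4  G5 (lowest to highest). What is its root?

E, G, C, B are the tones of a C major seventh chord (C–E–G–B), making C the root.

C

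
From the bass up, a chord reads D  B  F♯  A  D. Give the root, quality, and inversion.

The distinct note names are D, B, F#, A. Stacked in thirds they read B–D–F#–A, which is a minor seventh chord on B.
The lowest note is D, the third of the chord, so this is first inversion (figured bass 6/5).

B minor seventh, first inversion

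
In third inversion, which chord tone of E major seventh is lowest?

D#

The seventh of E major seventh (E–G#–B–D#) is D#; that is the bass in third inversion.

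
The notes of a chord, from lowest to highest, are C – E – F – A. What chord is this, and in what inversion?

The distinct note names are C, E, F, A. Stacked in thirds they read F–A–C–E, which is a major seventh chord on F.
C is the fifth of F major seventh; fifth in the bass means second inversion (figured bass 4/3).

F major seventh, second inversion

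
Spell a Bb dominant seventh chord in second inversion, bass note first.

F, Ab, Bb, D

Bb dominant seventh is Bb–D–F–Ab. Second inversion puts the fifth (F) in the bass, with the remaining tones above: F, Ab, Bb, D.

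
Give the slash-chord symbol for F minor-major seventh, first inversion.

First inversion of F minor-major seventh has the third (Ab) in the bass. As a slash chord: Fm(maj7)/Ab.

Fm(maj7)/Ab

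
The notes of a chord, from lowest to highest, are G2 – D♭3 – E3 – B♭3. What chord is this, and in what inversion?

The pitch classes G, Db, E, Bb arrange in thirds as E–G–Bb–Db: an E diminished seventh chord.
With the third (G) in the bass, the chord is in first inversion (figured bass 6/5).

E diminished seventh, first inversion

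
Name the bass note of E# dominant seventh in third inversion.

In third inversion the seventh is lowest. For E# dominant seventh (E#–G##–B#–D#) that is D#.

D#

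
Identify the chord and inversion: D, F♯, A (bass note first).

D major, root position

The distinct note names are D, F#, A. Stacked in thirds they read D–F#–A, which is a major triad on D.
The lowest note is D, the root of the chord, so this is root position (figured bass 5/3).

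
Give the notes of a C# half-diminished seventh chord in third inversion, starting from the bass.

B, C#, E, G

Spelling C# half-diminished seventh: C#–E–G–B. In third inversion the seventh is bass, giving B, C#, E, G from the bottom.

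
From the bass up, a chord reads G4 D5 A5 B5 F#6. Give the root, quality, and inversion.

G major ninth, root position

Reducing to letter names: G, D, A, B, F#. These stack in thirds as G–B–D–F#–A — a G major ninth chord.
G is the root of G major ninth; root in the bass means root position.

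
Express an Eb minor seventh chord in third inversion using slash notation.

Ebm7/Db

Third inversion of Eb minor seventh has the seventh (Db) in the bass. As a slash chord: Ebm7/Db.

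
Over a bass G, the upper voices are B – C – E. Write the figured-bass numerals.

The notes G, B, C, E stack in thirds as C–E–G–B — a C major seventh chord. The bass G is the fifth, so this is second inversion: figured 4/3.

4/3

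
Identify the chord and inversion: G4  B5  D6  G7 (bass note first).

G major, root position

Reducing to letter names: G, B, D. These stack in thirds as G–B–D — a G major triad.
G is the root of G major; root in the bass means root position (figured bass 5/3).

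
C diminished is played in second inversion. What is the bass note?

C diminished is C–Eb–Gb. Second inversion places the fifth in the bass: Gb.

Gb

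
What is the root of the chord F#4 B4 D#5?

B

The distinct letter names are F#, B, D#. Arranged as a stack of thirds they read B–D#–F#, so B is the root (a B major triad).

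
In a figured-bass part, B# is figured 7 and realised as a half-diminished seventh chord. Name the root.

B#

The figures 7 mean the root of the chord is in the bass. If B# is the root of a half-diminished seventh chord, the root is B# (chord tones B#–D#–F#–A#).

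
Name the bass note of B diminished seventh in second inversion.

The fifth of B diminished seventh (B–D–F–Ab) is F; that is the bass in second inversion.

F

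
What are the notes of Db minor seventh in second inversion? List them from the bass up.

Db minor seventh is Db–Fb–Ab–Cb. Second inversion puts the fifth (Ab) in the bass, with the remaining tones above: Ab, Cb, Db, Fb.

Ab, Cb, Db, Fb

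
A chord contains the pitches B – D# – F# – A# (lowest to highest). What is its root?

Reordering B, D#, F#, A# into stacked thirds gives B–D#–F#–A#; the bottom of that stack, B, is the root.

B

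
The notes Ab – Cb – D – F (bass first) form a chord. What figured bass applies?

The notes Ab, Cb, D, F stack in thirds as D–F–Ab–Cb — a D diminished seventh chord. The bass Ab is the fifth, so this is second inversion: figured 4/3.

4/3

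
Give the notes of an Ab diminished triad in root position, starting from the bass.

Ab, Cb, Ebb

The chord tones are Ab–Cb–Ebb. With the root (Ab) lowest for root position: Ab, Cb, Ebb.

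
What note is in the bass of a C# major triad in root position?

C# major is C#–E#–G#. Root position places the root in the bass: C#.

C#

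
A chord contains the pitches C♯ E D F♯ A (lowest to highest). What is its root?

The distinct letter names are C#, E, D, F#, A. Arranged as a stack of thirds they read D–F#–A–C#–E, so D is the root (a D major ninth chord).

D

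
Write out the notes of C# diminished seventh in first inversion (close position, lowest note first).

E, G, Bb, C#

Spelling C# diminished seventh: C#–E–G–Bb. In first inversion the third is bass, giving E, G, Bb, C# from the bottom.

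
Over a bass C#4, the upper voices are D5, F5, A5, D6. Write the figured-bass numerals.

4/2

The notes C#, D, F, A stack in thirds as D–F–A–C# — a D minor-major seventh chord. The bass C# is the seventh, so this is third inversion: figured 4/2.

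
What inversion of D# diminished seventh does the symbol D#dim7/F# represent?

first inversion

D#dim7/F# means D# diminished seventh with F# in the bass. F# is the third of D# diminished seventh (D#–F#–A–C), so this is first inversion.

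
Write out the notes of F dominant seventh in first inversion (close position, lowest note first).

F dominant seventh is F–A–C–Eb. First inversion puts the third (A) in the bass, with the remaining tones above: A, C, Eb, F.

A, C, Eb, F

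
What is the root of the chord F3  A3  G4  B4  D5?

Reordering F, A, G, B, D into stacked thirds gives G–B–D–F–A; the bottom of that stack, G, is the root.

G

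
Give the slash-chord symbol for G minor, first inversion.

Gm/Bb

First inversion of G minor has the third (Bb) in the bass. As a slash chord: Gm/Bb.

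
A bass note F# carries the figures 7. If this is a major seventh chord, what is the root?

The figures 7 mean the root of the chord is in the bass. If F# is the root of a major seventh chord, the root is F# (chord tones F#–A#–C#–E#).

F#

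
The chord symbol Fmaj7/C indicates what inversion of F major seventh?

Fmaj7/C means F major seventh with C in the bass. C is the fifth of F major seventh (F–A–C–E), so this is second inversion.

second inversion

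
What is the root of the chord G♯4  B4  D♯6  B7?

Reordering G#, B, D# into stacked thirds gives G#–B–D#; the bottom of that stack, G#, is the root.

G#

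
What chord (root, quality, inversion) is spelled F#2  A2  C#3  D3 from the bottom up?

The pitch classes F#, A, C#, D arrange in thirds as D–F#–A–C#: a D major seventh chord.
With the third (F#) in the bass, the chord is in first inversion (figured bass 6/5).

D major seventh, first inversion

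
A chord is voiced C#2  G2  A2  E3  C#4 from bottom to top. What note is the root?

The distinct letter names are C#, G, A, E. Arranged as a stack of thirds they read A–C#–E–G, so A is the root (an A dominant seventh chord).

A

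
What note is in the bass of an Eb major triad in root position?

Eb

Eb major is Eb–G–Bb. Root position places the root in the bass: Eb.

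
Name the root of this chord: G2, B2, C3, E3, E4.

C

G, B, C, E are the tones of a C major seventh chord (C–E–G–B), making C the root.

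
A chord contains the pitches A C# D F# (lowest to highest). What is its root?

A, C#, D, F# are the tones of a D major seventh chord (D–F#–A–C#), making D the root.

D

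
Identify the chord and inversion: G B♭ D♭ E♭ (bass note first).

Eb dominant seventh, first inversion

The pitch classes G, Bb, Db, Eb arrange in thirds as Eb–G–Bb–Db: an Eb dominant seventh chord.
With the third (G) in the bass, the chord is in first inversion (figured bass 6/5).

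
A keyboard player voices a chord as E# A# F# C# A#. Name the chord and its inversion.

F# major seventh, third inversion

The distinct note names are E#, A#, F#, C#. Stacked in thirds they read F#–A#–C#–E#, which is a major seventh chord on F#.
With the seventh (E#) in the bass, the chord is in third inversion (figured bass 4/2).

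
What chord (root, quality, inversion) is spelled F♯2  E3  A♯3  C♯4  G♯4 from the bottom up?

Reducing to letter names: F#, E, A#, C#, G#. These stack in thirds as F#–A#–C#–E–G# — an F# dominant ninth chord.
F# is the root of F# dominant ninth; root in the bass means root position.

F# dominant ninth, root position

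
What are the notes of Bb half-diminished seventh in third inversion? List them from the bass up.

Bb half-diminished seventh is Bb–Db–Fb–Ab. Third inversion puts the seventh (Ab) in the bass, with the remaining tones above: Ab, Bb, Db, Fb.

Ab, Bb, Db, Fb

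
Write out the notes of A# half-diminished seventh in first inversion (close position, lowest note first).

C#, E, G#, A#

Spelling A# half-diminished seventh: A#–C#–E–G#. In first inversion the third is bass, giving C#, E, G#, A# from the bottom.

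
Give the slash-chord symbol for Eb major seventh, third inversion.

Ebmaj7/D

Third inversion of Eb major seventh has the seventh (D) in the bass. As a slash chord: Ebmaj7/D.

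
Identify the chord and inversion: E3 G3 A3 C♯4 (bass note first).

A dominant seventh, second inversion

The pitch classes E, G, A, C# arrange in thirds as A–C#–E–G: an A dominant seventh chord.
E is the fifth of A dominant seventh; fifth in the bass means second inversion (figured bass 4/3).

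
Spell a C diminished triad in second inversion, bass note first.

C diminished is C–Eb–Gb. Second inversion puts the fifth (Gb) in the bass, with the remaining tones above: Gb, C, Eb.

Gb, C, Eb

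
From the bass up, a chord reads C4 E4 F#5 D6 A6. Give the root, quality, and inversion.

The distinct note names are C, E, F#, D, A. Stacked in thirds they read D–F#–A–C–E, which is a dominant ninth chord on D.
The lowest note is C, the seventh of the chord, so this is third inversion.

D dominant ninth, third inversion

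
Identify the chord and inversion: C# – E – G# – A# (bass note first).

The pitch classes C#, E, G#, A# arrange in thirds as A#–C#–E–G#: an A# half-diminished seventh chord.
C# is the third of A# half-diminished seventh; third in the bass means first inversion (figured bass 6/5).

A# half-diminished seventh, first inversion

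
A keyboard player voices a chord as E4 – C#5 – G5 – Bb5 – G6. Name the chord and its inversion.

Reducing to letter names: E, C#, G, Bb. These stack in thirds as C#–E–G–Bb — a C# diminished seventh chord.
With the third (E) in the bass, the chord is in first inversion (figured bass 6/5).

C# diminished seventh, first inversion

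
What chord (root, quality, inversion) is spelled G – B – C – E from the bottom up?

The pitch classes G, B, C, E arrange in thirds as C–E–G–B: a C major seventh chord.
The lowest note is G, the fifth of the chord, so this is second inversion (figured bass 4/3).

C major seventh, second inversion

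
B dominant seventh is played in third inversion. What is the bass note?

B dominant seventh is B–D#–F#–A. Third inversion places the seventh in the bass: A.

A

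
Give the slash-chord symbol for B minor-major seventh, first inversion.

First inversion of B minor-major seventh has the third (D) in the bass. As a slash chord: Bm(maj7)/D.

Bm(maj7)/D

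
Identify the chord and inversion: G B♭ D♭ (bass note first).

The distinct note names are G, Bb, Db. Stacked in thirds they read G–Bb–Db, which is a diminished triad on G.
The lowest note is G, the root of the chord, so this is root position (figured bass 5/3).

G diminished, root position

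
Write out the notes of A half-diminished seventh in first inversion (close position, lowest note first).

Spelling A half-diminished seventh: A–C–Eb–G. In first inversion the third is bass, giving C, Eb, G, A from the bottom.

C, Eb, G, A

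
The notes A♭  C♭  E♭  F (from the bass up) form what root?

F

The distinct letter names are Ab, Cb, Eb, F. Arranged as a stack of thirds they read F–Ab–Cb–Eb, so F is the root (an F half-diminished seventh chord).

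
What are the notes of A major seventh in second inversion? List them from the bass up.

Spelling A major seventh: A–C#–E–G#. In second inversion the fifth is bass, giving E, G#, A, C# from the bottom.

E, G#, A, C#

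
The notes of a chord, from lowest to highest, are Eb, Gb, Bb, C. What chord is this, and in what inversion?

The distinct note names are Eb, Gb, Bb, C. Stacked in thirds they read C–Eb–Gb–Bb, which is a half-diminished seventh chord on C.
The lowest note is Eb, the third of the chord, so this is first inversion (figured bass 6/5).

C half-diminished seventh, first inversion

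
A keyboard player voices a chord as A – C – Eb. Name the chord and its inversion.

The distinct note names are A, C, Eb. Stacked in thirds they read A–C–Eb, which is a diminished triad on A.
A is the root of A diminished; root in the bass means root position (figured bass 5/3).

A diminished, root position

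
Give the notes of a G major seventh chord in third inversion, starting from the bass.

G major seventh is G–B–D–F#. Third inversion puts the seventh (F#) in the bass, with the remaining tones above: F#, G, B, D.

F#, G, B, D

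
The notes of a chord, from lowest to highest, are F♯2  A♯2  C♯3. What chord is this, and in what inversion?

F# major, root position

The pitch classes F#, A#, C# arrange in thirds as F#–A#–C#: an F# major triad.
With the root (F#) in the bass, the chord is in root position (figured bass 5/3).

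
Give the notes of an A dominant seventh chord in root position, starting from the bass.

A dominant seventh is A–C#–E–G. Root position puts the root (A) in the bass, with the remaining tones above: A, C#, E, G.

A, C#, E, G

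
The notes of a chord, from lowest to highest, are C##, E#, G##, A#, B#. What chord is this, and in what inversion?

A# major ninth, first inversion

The distinct note names are C##, E#, G##, A#, B#. Stacked in thirds they read A#–C##–E#–G##–B#, which is a major ninth chord on A#.
C## is the third of A# major ninth; third in the bass means first inversion.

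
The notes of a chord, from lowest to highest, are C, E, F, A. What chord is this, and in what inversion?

F major seventh, second inversion

The distinct note names are C, E, F, A. Stacked in thirds they read F–A–C–E, which is a major seventh chord on F.
C is the fifth of F major seventh; fifth in the bass means second inversion (figured bass 4/3).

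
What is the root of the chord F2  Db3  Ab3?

Db

F, Db, Ab are the tones of a Db major triad (Db–F–Ab), making Db the root.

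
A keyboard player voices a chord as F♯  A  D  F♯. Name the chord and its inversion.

The pitch classes F#, A, D arrange in thirds as D–F#–A: a D major triad.
With the third (F#) in the bass, the chord is in first inversion (figured bass 6).

D major, first inversion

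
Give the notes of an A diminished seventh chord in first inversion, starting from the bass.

C, Eb, Gb, A

Spelling A diminished seventh: A–C–Eb–Gb. In first inversion the third is bass, giving C, Eb, Gb, A from the bottom.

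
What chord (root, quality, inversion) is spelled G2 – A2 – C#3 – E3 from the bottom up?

A dominant seventh, third inversion

The pitch classes G, A, C#, E arrange in thirds as A–C#–E–G: an A dominant seventh chord.
With the seventh (G) in the bass, the chord is in third inversion (figured bass 4/2).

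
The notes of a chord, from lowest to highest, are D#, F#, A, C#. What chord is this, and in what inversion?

D# half-diminished seventh, root position

The distinct note names are D#, F#, A, C#. Stacked in thirds they read D#–F#–A–C#, which is a half-diminished seventh chord on D#.
D# is the root of D# half-diminished seventh; root in the bass means root position (figured bass 7).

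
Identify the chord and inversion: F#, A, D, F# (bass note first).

D major, first inversion

The distinct note names are F#, A, D. Stacked in thirds they read D–F#–A, which is a major triad on D.
With the third (F#) in the bass, the chord is in first inversion (figured bass 6).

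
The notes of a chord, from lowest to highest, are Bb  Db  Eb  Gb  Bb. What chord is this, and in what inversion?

Reducing to letter names: Bb, Db, Eb, Gb. These stack in thirds as Eb–Gb–Bb–Db — an Eb minor seventh chord.
Bb is the fifth of Eb minor seventh; fifth in the bass means second inversion (figured bass 4/3).

Eb minor seventh, second inversion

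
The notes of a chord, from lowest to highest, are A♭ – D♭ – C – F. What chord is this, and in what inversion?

Db major seventh, second inversion

Reducing to letter names: Ab, Db, C, F. These stack in thirds as Db–F–Ab–C — a Db major seventh chord.
The lowest note is Ab, the fifth of the chord, so this is second inversion (figured bass 4/3).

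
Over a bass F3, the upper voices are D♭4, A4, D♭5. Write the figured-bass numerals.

6

The notes F, Db, A stack in thirds as Db–F–A — a Db augmented triad. The bass F is the third, so this is first inversion: figured 6.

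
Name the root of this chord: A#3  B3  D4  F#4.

A#, B, D, F# are the tones of a B minor-major seventh chord (B–D–F#–A#), making B the root.

B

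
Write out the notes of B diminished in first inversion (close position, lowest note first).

The chord tones are B–D–F. With the third (D) lowest for first inversion: D, F, B.

D, F, B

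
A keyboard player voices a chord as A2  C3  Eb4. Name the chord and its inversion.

A diminished, root position

The pitch classes A, C, Eb arrange in thirds as A–C–Eb: an A diminished triad.
A is the root of A diminished; root in the bass means root position (figured bass 5/3).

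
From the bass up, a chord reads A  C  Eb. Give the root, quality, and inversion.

The pitch classes A, C, Eb arrange in thirds as A–C–Eb: an A diminished triad.
The lowest note is A, the root of the chord, so this is root position (figured bass 5/3).

A diminished, root position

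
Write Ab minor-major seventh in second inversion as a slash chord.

Abm(maj7)/Eb

Second inversion of Ab minor-major seventh has the fifth (Eb) in the bass. As a slash chord: Abm(maj7)/Eb.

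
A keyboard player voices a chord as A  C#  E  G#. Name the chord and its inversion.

The distinct note names are A, C#, E, G#. Stacked in thirds they read A–C#–E–G#, which is a major seventh chord on A.
The lowest note is A, the root of the chord, so this is root position (figured bass 7).

A major seventh, root position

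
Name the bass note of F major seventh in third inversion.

E

In third inversion the seventh is lowest. For F major seventh (F–A–C–E) that is E.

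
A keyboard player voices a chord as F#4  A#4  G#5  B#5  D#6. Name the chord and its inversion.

G# dominant ninth, third inversion

The pitch classes F#, A#, G#, B#, D# arrange in thirds as G#–B#–D#–F#–A#: a G# dominant ninth chord.
With the seventh (F#) in the bass, the chord is in third inversion.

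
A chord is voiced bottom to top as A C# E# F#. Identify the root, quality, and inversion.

The pitch classes A, C#, E#, F# arrange in thirds as F#–A–C#–E#: an F# minor-major seventh chord.
With the third (A) in the bass, the chord is in first inversion (figured bass 6/5).

F# minor-major seventh, first inversion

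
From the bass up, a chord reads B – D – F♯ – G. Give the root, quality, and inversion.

G major seventh, first inversion

The distinct note names are B, D, F#, G. Stacked in thirds they read G–B–D–F#, which is a major seventh chord on G.
B is the third of G major seventh; third in the bass means first inversion (figured bass 6/5).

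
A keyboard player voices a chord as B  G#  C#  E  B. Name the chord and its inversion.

C# minor seventh, third inversion

The distinct note names are B, G#, C#, E. Stacked in thirds they read C#–E–G#–B, which is a minor seventh chord on C#.
With the seventh (B) in the bass, the chord is in third inversion (figured bass 4/2).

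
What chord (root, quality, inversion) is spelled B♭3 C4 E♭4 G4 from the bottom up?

Reducing to letter names: Bb, C, Eb, G. These stack in thirds as C–Eb–G–Bb — a C minor seventh chord.
Bb is the seventh of C minor seventh; seventh in the bass means third inversion (figured bass 4/2).

C minor seventh, third inversion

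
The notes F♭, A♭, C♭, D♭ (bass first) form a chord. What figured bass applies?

The notes Fb, Ab, Cb, Db stack in thirds as Db–Fb–Ab–Cb — a Db minor seventh chord. The bass Fb is the third, so this is first inversion: figured 6/5.

6/5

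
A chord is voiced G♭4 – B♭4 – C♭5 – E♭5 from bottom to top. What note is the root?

Reordering Gb, Bb, Cb, Eb into stacked thirds gives Cb–Eb–Gb–Bb; the bottom of that stack, Cb, is the root.

Cb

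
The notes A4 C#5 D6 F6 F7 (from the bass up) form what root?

D

The distinct letter names are A, C#, D, F. Arranged as a stack of thirds they read D–F–A–C#, so D is the root (a D minor-major seventh chord).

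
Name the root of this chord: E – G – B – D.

The distinct letter names are E, G, B, D. Arranged as a stack of thirds they read E–G–B–D, so E is the root (an E minor seventh chord).

E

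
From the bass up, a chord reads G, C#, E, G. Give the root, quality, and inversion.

C# diminished, second inversion

The pitch classes G, C#, E arrange in thirds as C#–E–G: a C# diminished triad.
The lowest note is G, the fifth of the chord, so this is second inversion (figured bass 6/4).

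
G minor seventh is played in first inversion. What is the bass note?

In first inversion the third is lowest. For G minor seventh (G–Bb–D–F) that is Bb.

Bb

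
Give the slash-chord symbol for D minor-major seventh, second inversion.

Second inversion of D minor-major seventh has the fifth (A) in the bass. As a slash chord: Dm(maj7)/A.

Dm(maj7)/A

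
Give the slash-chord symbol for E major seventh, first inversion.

Emaj7/G#

First inversion of E major seventh has the third (G#) in the bass. As a slash chord: Emaj7/G#.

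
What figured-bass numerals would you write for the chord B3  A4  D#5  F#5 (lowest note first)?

The notes B, A, D#, F# stack in thirds as B–D#–F#–A — a B dominant seventh chord. The bass B is the root, so this is root position: figured 7.

7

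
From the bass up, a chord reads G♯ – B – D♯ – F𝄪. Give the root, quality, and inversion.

The distinct note names are G#, B, D#, F##. Stacked in thirds they read G#–B–D#–F##, which is a minor-major seventh chord on G#.
With the root (G#) in the bass, the chord is in root position (figured bass 7).

G# minor-major seventh, root position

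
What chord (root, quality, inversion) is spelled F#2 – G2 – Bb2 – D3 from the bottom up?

G minor-major seventh, third inversion

The distinct note names are F#, G, Bb, D. Stacked in thirds they read G–Bb–D–F#, which is a minor-major seventh chord on G.
The lowest note is F#, the seventh of the chord, so this is third inversion (figured bass 4/2).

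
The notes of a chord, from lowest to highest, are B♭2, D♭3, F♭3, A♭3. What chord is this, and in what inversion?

The distinct note names are Bb, Db, Fb, Ab. Stacked in thirds they read Bb–Db–Fb–Ab, which is a half-diminished seventh chord on Bb.
With the root (Bb) in the bass, the chord is in root position (figured bass 7).

Bb half-diminished seventh, root position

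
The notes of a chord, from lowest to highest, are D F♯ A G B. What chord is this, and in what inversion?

The pitch classes D, F#, A, G, B arrange in thirds as G–B–D–F#–A: a G major ninth chord.
The lowest note is D, the fifth of the chord, so this is second inversion.

G major ninth, second inversion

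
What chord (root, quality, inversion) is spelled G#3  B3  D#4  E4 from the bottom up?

E major seventh, first inversion

The distinct note names are G#, B, D#, E. Stacked in thirds they read E–G#–B–D#, which is a major seventh chord on E.
With the third (G#) in the bass, the chord is in first inversion (figured bass 6/5).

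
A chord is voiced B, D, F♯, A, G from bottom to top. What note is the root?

G

B, D, F#, A, G are the tones of a G major ninth chord (G–B–D–F#–A), making G the root.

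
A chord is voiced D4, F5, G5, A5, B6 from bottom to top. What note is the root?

The distinct letter names are D, F, G, A, B. Arranged as a stack of thirds they read G–B–D–F–A, so G is the root (a G dominant ninth chord).

G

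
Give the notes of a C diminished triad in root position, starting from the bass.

C, Eb, Gb

Spelling C diminished: C–Eb–Gb. In root position the root is bass, giving C, Eb, Gb from the bottom.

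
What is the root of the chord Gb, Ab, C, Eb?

Ab

The distinct letter names are Gb, Ab, C, Eb. Arranged as a stack of thirds they read Ab–C–Eb–Gb, so Ab is the root (an Ab dominant seventh chord).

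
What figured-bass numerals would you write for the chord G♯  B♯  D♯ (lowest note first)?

The notes G#, B#, D# stack in thirds as G#–B#–D# — a G# major triad. The bass G# is the root, so this is root position: figured 5/3.

5/3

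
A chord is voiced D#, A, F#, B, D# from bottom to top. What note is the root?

D#, A, F#, B are the tones of a B dominant seventh chord (B–D#–F#–A), making B the root.

B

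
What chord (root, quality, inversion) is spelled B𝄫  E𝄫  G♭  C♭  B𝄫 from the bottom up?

Cb minor seventh, third inversion

Reducing to letter names: Bbb, Ebb, Gb, Cb. These stack in thirds as Cb–Ebb–Gb–Bbb — a Cb minor seventh chord.
The lowest note is Bbb, the seventh of the chord, so this is third inversion (figured bass 4/2).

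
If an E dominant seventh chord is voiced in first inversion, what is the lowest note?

E dominant seventh is E–G#–B–D. First inversion places the third in the bass: G#.

G#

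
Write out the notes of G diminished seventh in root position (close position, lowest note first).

G diminished seventh is G–Bb–Db–Fb. Root position puts the root (G) in the bass, with the remaining tones above: G, Bb, Db, Fb.

G, Bb, Db, Fb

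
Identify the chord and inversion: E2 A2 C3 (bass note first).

Reducing to letter names: E, A, C. These stack in thirds as A–C–E — an A minor triad.
The lowest note is E, the fifth of the chord, so this is second inversion (figured bass 6/4).

A minor, second inversion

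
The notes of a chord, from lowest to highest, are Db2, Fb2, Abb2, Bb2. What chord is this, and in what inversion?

The pitch classes Db, Fb, Abb, Bb arrange in thirds as Bb–Db–Fb–Abb: a Bb diminished seventh chord.
Db is the third of Bb diminished seventh; third in the bass means first inversion (figured bass 6/5).

Bb diminished seventh, first inversion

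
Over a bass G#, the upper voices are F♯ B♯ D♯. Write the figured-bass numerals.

The notes G#, F#, B#, D# stack in thirds as G#–B#–D#–F# — a G# dominant seventh chord. The bass G# is the root, so this is root position: figured 7.

7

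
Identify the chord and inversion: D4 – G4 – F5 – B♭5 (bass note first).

The pitch classes D, G, F, Bb arrange in thirds as G–Bb–D–F: a G minor seventh chord.
The lowest note is D, the fifth of the chord, so this is second inversion (figured bass 4/3).

G minor seventh, second inversion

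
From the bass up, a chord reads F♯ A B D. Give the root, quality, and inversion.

Reducing to letter names: F#, A, B, D. These stack in thirds as B–D–F#–A — a B minor seventh chord.
With the fifth (F#) in the bass, the chord is in second inversion (figured bass 4/3).

B minor seventh, second inversion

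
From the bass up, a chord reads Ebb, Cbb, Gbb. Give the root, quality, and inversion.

Reducing to letter names: Ebb, Cbb, Gbb. These stack in thirds as Cbb–Ebb–Gbb — a Cbb major triad.
With the third (Ebb) in the bass, the chord is in first inversion (figured bass 6).

Cbb major, first inversion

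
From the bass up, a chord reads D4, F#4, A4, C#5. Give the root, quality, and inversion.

Reducing to letter names: D, F#, A, C#. These stack in thirds as D–F#–A–C# — a D major seventh chord.
The lowest note is D, the root of the chord, so this is root position (figured bass 7).

D major seventh, root position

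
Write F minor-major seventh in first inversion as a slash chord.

First inversion of F minor-major seventh has the third (Ab) in the bass. As a slash chord: Fm(maj7)/Ab.

Fm(maj7)/Ab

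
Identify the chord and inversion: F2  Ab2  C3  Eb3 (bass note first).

The pitch classes F, Ab, C, Eb arrange in thirds as F–Ab–C–Eb: an F minor seventh chord.
With the root (F) in the bass, the chord is in root position (figured bass 7).

F minor seventh, root position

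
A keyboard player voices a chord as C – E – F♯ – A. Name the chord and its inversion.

F# half-diminished seventh, second inversion

The distinct note names are C, E, F#, A. Stacked in thirds they read F#–A–C–E, which is a half-diminished seventh chord on F#.
With the fifth (C) in the bass, the chord is in second inversion (figured bass 4/3).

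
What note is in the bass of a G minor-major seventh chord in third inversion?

F#

In third inversion the seventh is lowest. For G minor-major seventh (G–Bb–D–F#) that is F#.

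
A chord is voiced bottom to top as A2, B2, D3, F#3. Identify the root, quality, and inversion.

B minor seventh, third inversion

Reducing to letter names: A, B, D, F#. These stack in thirds as B–D–F#–A — a B minor seventh chord.
With the seventh (A) in the bass, the chord is in third inversion (figured bass 4/2).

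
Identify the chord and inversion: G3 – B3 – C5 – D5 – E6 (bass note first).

The pitch classes G, B, C, D, E arrange in thirds as C–E–G–B–D: a C major ninth chord.
G is the fifth of C major ninth; fifth in the bass means second inversion.

C major ninth, second inversion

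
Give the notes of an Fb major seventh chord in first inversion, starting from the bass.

Ab, Cb, Eb, Fb

The chord tones are Fb–Ab–Cb–Eb. With the third (Ab) lowest for first inversion: Ab, Cb, Eb, Fb.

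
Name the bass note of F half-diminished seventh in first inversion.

Ab

In first inversion the third is lowest. For F half-diminished seventh (F–Ab–Cb–Eb) that is Ab.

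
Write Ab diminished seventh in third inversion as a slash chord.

Third inversion of Ab diminished seventh has the seventh (Gbb) in the bass. As a slash chord: Abdim7/Gbb.

Abdim7/Gbb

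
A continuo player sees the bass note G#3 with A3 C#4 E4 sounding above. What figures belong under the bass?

The notes G#, A, C#, E stack in thirds as A–C#–E–G# — an A major seventh chord. The bass G# is the seventh, so this is third inversion: figured 4/2.

4/2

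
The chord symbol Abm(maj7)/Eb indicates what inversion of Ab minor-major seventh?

second inversion

Abm(maj7)/Eb means Ab minor-major seventh with Eb in the bass. Eb is the fifth of Ab minor-major seventh (Ab–Cb–Eb–G), so this is second inversion.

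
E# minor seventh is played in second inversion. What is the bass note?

In second inversion the fifth is lowest. For E# minor seventh (E#–G#–B#–D#) that is B#.

B#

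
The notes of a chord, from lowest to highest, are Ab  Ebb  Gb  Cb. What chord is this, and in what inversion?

The distinct note names are Ab, Ebb, Gb, Cb. Stacked in thirds they read Ab–Cb–Ebb–Gb, which is a half-diminished seventh chord on Ab.
Ab is the root of Ab half-diminished seventh; root in the bass means root position (figured bass 7).

Ab half-diminished seventh, root position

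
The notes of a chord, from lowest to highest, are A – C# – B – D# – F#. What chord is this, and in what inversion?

The distinct note names are A, C#, B, D#, F#. Stacked in thirds they read B–D#–F#–A–C#, which is a dominant ninth chord on B.
A is the seventh of B dominant ninth; seventh in the bass means third inversion.

B dominant ninth, third inversion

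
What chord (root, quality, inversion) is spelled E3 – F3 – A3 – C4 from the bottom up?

F major seventh, third inversion

Reducing to letter names: E, F, A, C. These stack in thirds as F–A–C–E — an F major seventh chord.
With the seventh (E) in the bass, the chord is in third inversion (figured bass 4/2).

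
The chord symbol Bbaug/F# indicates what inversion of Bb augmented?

Bbaug/F# means Bb augmented with F# in the bass. F# is the fifth of Bb augmented (Bb–D–F#), so this is second inversion.

second inversion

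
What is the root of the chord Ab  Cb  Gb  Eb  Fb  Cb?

Fb

Reordering Ab, Cb, Gb, Eb, Fb into stacked thirds gives Fb–Ab–Cb–Eb–Gb; the bottom of that stack, Fb, is the root.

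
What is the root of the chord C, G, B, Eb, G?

C

C, G, B, Eb are the tones of a C minor-major seventh chord (C–Eb–G–B), making C the root.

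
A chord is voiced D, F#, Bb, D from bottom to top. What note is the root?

Bb

Reordering D, F#, Bb into stacked thirds gives Bb–D–F#; the bottom of that stack, Bb, is the root.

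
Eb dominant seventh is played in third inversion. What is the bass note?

Eb dominant seventh is Eb–G–Bb–Db. Third inversion places the seventh in the bass: Db.

Db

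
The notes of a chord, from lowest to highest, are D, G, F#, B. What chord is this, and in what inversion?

The distinct note names are D, G, F#, B. Stacked in thirds they read G–B–D–F#, which is a major seventh chord on G.
With the fifth (D) in the bass, the chord is in second inversion (figured bass 4/3).

G major seventh, second inversion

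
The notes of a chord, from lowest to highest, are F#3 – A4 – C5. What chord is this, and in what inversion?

F# diminished, root position

The pitch classes F#, A, C arrange in thirds as F#–A–C: an F# diminished triad.
With the root (F#) in the bass, the chord is in root position (figured bass 5/3).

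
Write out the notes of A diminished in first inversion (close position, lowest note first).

A diminished is A–C–Eb. First inversion puts the third (C) in the bass, with the remaining tones above: C, Eb, A.

C, Eb, A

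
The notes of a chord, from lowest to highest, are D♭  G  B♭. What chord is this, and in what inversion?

The distinct note names are Db, G, Bb. Stacked in thirds they read G–Bb–Db, which is a diminished triad on G.
With the fifth (Db) in the bass, the chord is in second inversion (figured bass 6/4).

G diminished, second inversion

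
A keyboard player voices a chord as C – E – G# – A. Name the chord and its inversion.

A minor-major seventh, first inversion

The distinct note names are C, E, G#, A. Stacked in thirds they read A–C–E–G#, which is a minor-major seventh chord on A.
C is the third of A minor-major seventh; third in the bass means first inversion (figured bass 6/5).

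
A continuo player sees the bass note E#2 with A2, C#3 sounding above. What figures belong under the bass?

6/4

The notes E#, A, C# stack in thirds as A–C#–E# — an A augmented triad. The bass E# is the fifth, so this is second inversion: figured 6/4.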